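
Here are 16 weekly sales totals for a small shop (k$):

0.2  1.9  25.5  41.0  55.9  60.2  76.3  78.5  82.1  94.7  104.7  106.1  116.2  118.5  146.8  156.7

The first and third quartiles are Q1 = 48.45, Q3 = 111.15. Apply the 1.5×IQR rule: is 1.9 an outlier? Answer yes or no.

IQR = Q3 − Q1 = 111.15 − 48.45 = 62.70.
Lower fence = Q1 − 1.5·IQR = 48.45 − 94.05 = -45.60.
Upper fence = Q3 + 1.5·IQR = 111.15 + 94.05 = 205.20.
1.9 lies within [-45.60, 205.20].

no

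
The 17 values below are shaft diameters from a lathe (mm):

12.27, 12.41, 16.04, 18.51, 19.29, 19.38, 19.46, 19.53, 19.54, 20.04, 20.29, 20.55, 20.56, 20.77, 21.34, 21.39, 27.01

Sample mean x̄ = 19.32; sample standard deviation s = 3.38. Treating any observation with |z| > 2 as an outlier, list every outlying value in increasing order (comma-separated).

Cutoffs at x̄ ± 2s: 19.32 ± 2·3.38 = [12.56, 26.08].
12.27: z = -2.09, |z| > 2 → outlier.
12.41: z = -2.04, |z| > 2 → outlier.
27.01: z = 2.28, |z| > 2 → outlier.
Every other value lies within [12.56, 26.08].

12.27, 12.41, 27.01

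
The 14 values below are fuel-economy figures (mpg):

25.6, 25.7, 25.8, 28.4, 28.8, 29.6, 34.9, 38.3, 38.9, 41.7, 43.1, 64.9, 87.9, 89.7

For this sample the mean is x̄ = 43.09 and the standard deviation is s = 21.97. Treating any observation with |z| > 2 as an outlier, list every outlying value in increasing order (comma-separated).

87.9, 89.7

Cutoffs at x̄ ± 2s: 43.09 ± 2·21.97 = [-0.85, 87.03].
87.9: z = 2.04, |z| > 2 → outlier.
89.7: z = 2.12, |z| > 2 → outlier.
Every other value lies within [-0.85, 87.03].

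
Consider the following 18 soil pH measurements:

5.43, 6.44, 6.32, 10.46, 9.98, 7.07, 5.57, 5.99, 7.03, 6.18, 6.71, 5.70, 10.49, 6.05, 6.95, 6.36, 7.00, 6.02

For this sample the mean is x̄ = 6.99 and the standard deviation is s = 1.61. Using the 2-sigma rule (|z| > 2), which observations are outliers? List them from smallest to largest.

Cutoffs at x̄ ± 2s: 6.99 ± 2·1.61 = [3.77, 10.21].
10.46: z = 2.16, |z| > 2 → outlier.
10.49: z = 2.17, |z| > 2 → outlier.
Every other value lies within [3.77, 10.21].

10.46, 10.49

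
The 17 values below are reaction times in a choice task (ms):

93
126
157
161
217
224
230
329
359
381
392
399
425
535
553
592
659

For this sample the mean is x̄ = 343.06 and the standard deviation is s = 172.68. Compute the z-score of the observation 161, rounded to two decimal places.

-1.05

z = (161 − 343.06) / 172.68 = -1.05.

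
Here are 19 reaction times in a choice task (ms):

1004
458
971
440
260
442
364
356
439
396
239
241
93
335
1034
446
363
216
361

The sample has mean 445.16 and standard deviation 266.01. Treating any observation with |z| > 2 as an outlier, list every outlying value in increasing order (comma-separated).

1004, 1034

Cutoffs at x̄ ± 2s: 445.16 ± 2·266.01 = [-86.86, 977.18].
1004: z = 2.10, |z| > 2 → outlier.
1034: z = 2.21, |z| > 2 → outlier.
Every other value lies within [-86.86, 977.18].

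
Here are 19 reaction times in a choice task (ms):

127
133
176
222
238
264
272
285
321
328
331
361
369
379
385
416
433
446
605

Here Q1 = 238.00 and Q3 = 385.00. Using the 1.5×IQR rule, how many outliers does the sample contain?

IQR = 147.00; fences at 238.00 − 220.50 = 17.50 and 385.00 + 220.50 = 605.50.
Every value lies within the cutoffs.

0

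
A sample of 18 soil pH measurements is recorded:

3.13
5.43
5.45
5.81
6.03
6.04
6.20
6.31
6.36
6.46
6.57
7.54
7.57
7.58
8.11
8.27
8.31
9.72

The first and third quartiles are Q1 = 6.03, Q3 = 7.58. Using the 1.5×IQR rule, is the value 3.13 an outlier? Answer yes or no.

yes

IQR = Q3 − Q1 = 7.58 − 6.03 = 1.55.
Lower fence = Q1 − 1.5·IQR = 6.03 − 2.325 = 3.705.
Upper fence = Q3 + 1.5·IQR = 7.58 + 2.325 = 9.905.
3.13 lies below the lower fence.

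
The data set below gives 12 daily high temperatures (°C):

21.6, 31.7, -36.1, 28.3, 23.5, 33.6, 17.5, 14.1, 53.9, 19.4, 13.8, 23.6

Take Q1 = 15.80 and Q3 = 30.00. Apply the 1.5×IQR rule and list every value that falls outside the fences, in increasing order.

IQR = Q3 − Q1 = 30.00 − 15.80 = 14.20.
Lower fence = Q1 − 1.5·IQR = 15.80 − 21.30 = -5.50.
Upper fence = Q3 + 1.5·IQR = 30.00 + 21.30 = 51.30.
-36.1 < -5.50 → outlier.
53.9 > 51.30 → outlier.
All remaining values lie within [-5.50, 51.30].

-36.1, 53.9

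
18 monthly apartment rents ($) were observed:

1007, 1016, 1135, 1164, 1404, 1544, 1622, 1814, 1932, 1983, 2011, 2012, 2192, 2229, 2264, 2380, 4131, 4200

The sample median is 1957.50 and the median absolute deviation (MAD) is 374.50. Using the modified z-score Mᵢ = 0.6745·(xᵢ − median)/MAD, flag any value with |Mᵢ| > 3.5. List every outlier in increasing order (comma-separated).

4131, 4200

|Mᵢ| > 3.5 ⇔ |xᵢ − 1957.50| > 3.5·374.50/0.6745 = 1943.29.
So outliers lie outside [14.21, 3900.79].
4131: M = 3.91 → outlier.
4200: M = 4.04 → outlier.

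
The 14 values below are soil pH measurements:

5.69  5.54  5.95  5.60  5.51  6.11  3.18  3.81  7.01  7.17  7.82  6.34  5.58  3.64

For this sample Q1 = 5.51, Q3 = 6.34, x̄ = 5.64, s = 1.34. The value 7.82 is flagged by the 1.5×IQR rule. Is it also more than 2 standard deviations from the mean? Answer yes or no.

z = (7.82 − 5.64) / 1.34 = 1.63.
|z| = 1.63 ≤ 2.

no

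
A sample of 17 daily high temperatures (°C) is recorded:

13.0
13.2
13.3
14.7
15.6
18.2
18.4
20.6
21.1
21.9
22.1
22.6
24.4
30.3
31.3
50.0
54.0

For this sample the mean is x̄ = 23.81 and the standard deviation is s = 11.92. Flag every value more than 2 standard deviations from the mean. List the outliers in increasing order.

Cutoffs at x̄ ± 2s: 23.81 ± 2·11.92 = [-0.03, 47.65].
50.0: z = 2.20, |z| > 2 → outlier.
54.0: z = 2.53, |z| > 2 → outlier.
Every other value lies within [-0.03, 47.65].

50.0, 54.0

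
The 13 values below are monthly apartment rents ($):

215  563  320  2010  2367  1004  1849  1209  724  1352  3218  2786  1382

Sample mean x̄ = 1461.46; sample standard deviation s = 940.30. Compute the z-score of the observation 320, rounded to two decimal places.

z = (320 − 1461.46) / 940.30 = -1.21.

-1.21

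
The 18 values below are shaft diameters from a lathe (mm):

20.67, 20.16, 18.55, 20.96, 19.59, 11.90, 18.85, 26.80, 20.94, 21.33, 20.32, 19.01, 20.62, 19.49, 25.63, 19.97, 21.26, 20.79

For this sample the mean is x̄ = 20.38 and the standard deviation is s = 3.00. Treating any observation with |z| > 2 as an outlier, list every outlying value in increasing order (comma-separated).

11.90, 26.80

Cutoffs at x̄ ± 2s: 20.38 ± 2·3.00 = [14.38, 26.38].
11.90: z = -2.83, |z| > 2 → outlier.
26.80: z = 2.14, |z| > 2 → outlier.
Every other value lies within [14.38, 26.38].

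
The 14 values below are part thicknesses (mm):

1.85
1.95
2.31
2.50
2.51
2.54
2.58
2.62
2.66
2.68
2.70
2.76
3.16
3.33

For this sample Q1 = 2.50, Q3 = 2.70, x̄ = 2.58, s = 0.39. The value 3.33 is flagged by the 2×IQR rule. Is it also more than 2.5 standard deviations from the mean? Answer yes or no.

no

z = (3.33 − 2.58) / 0.39 = 1.92.
|z| = 1.92 ≤ 2.5.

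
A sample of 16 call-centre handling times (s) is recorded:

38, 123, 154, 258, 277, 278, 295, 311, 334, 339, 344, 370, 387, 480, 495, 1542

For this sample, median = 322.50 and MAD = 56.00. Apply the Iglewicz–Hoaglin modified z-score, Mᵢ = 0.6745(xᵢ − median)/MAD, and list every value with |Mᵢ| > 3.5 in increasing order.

|Mᵢ| > 3.5 ⇔ |xᵢ − 322.50| > 3.5·56.00/0.6745 = 290.59.
So outliers lie outside [31.91, 613.09].
1542: M = 14.69 → outlier.

1542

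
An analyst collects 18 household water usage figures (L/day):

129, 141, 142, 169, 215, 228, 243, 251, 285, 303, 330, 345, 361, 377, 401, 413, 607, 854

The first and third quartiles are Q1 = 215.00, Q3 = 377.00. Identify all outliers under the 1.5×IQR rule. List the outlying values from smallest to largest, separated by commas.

IQR = Q3 − Q1 = 377.00 − 215.00 = 162.00.
Lower fence = Q1 − 1.5·IQR = 215.00 − 243.00 = -28.00.
Upper fence = Q3 + 1.5·IQR = 377.00 + 243.00 = 620.00.
854 > 620.00 → outlier.
All remaining values lie within [-28.00, 620.00].

854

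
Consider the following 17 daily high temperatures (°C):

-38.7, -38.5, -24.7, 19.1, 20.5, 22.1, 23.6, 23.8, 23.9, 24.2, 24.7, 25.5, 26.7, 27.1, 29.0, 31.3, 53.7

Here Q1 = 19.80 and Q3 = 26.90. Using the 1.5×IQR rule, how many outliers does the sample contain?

4

IQR = 7.10; fences at 19.80 − 10.65 = 9.15 and 26.90 + 10.65 = 37.55.
Outside the cutoffs: -38.7, -38.5, -24.7, 53.7.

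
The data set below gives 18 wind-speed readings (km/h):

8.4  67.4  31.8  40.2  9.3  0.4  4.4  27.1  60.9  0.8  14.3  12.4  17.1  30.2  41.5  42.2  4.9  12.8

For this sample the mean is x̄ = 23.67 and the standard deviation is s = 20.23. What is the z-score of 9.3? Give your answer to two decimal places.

z = (9.3 − 23.67) / 20.23 = -0.71.

-0.71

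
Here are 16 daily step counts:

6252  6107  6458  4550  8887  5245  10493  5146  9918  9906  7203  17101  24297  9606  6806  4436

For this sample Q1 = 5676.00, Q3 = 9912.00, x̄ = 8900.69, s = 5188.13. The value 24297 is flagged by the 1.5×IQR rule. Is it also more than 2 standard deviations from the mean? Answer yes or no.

z = (24297 − 8900.69) / 5188.13 = 2.97.
|z| = 2.97 > 2.

yes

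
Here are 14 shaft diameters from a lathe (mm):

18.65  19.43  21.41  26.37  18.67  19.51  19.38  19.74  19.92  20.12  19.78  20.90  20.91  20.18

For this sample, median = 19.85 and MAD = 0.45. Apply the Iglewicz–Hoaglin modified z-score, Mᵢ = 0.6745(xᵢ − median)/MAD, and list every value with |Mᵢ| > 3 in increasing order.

|Mᵢ| > 3 ⇔ |xᵢ − 19.85| > 3·0.45/0.6745 = 2.00.
So outliers lie outside [17.85, 21.85].
26.37: M = 9.77 → outlier.

26.37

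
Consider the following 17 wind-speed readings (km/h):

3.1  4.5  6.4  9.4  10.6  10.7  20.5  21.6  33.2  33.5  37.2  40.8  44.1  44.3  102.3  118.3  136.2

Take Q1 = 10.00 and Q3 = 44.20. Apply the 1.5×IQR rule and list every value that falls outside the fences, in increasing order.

102.3, 118.3, 136.2

IQR = Q3 − Q1 = 44.20 − 10.00 = 34.20.
Lower fence = Q1 − 1.5·IQR = 10.00 − 51.30 = -41.30.
Upper fence = Q3 + 1.5·IQR = 44.20 + 51.30 = 95.50.
102.3 > 95.50 → outlier.
118.3 > 95.50 → outlier.
136.2 > 95.50 → outlier.
All remaining values lie within [-41.30, 95.50].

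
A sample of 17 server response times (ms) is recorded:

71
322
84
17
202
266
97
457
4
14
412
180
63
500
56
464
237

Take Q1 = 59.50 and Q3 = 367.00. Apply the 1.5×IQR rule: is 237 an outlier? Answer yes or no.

no

IQR = Q3 − Q1 = 367.00 − 59.50 = 307.50.
Lower fence = Q1 − 1.5·IQR = 59.50 − 461.25 = -401.75.
Upper fence = Q3 + 1.5·IQR = 367.00 + 461.25 = 828.25.
237 lies within [-401.75, 828.25].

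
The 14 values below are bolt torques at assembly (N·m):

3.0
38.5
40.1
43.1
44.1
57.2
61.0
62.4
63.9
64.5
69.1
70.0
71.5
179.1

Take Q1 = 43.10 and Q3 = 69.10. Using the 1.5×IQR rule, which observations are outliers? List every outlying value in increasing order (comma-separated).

IQR = Q3 − Q1 = 69.10 − 43.10 = 26.00.
Lower fence = Q1 − 1.5·IQR = 43.10 − 39.00 = 4.10.
Upper fence = Q3 + 1.5·IQR = 69.10 + 39.00 = 108.10.
3.0 < 4.10 → outlier.
179.1 > 108.10 → outlier.
All remaining values lie within [4.10, 108.10].

3.0, 179.1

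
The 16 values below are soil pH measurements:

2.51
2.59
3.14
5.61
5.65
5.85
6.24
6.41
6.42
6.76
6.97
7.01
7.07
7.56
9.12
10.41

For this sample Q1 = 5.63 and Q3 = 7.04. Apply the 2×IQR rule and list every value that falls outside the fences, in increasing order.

2.51, 2.59, 10.41

IQR = Q3 − Q1 = 7.04 − 5.63 = 1.41.
Lower fence = Q1 − 2·IQR = 5.63 − 2.82 = 2.81.
Upper fence = Q3 + 2·IQR = 7.04 + 2.82 = 9.86.
2.51 < 2.81 → outlier.
2.59 < 2.81 → outlier.
10.41 > 9.86 → outlier.
All remaining values lie within [2.81, 9.86].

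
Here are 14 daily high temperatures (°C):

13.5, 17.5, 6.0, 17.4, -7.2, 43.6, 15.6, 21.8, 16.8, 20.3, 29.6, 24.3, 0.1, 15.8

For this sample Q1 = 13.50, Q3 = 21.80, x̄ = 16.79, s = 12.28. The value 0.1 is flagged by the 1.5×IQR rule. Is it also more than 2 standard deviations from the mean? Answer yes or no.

no

z = (0.1 − 16.79) / 12.28 = -1.36.
|z| = 1.36 ≤ 2.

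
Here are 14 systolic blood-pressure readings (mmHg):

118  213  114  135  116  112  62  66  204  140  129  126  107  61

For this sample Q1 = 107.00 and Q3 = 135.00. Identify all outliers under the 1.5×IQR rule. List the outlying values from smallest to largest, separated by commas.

IQR = Q3 − Q1 = 135.00 − 107.00 = 28.00.
Lower fence = Q1 − 1.5·IQR = 107.00 − 42.00 = 65.00.
Upper fence = Q3 + 1.5·IQR = 135.00 + 42.00 = 177.00.
61 < 65.00 → outlier.
62 < 65.00 → outlier.
204 > 177.00 → outlier.
213 > 177.00 → outlier.
All remaining values lie within [65.00, 177.00].

61, 62, 204, 213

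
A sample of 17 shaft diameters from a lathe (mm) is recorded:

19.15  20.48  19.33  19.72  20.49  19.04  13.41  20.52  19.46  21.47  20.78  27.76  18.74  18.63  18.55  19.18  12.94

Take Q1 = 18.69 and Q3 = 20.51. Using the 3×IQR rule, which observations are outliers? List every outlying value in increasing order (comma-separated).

12.94, 27.76

IQR = Q3 − Q1 = 20.51 − 18.69 = 1.82.
Lower fence = Q1 − 3·IQR = 18.69 − 5.46 = 13.23.
Upper fence = Q3 + 3·IQR = 20.51 + 5.46 = 25.97.
12.94 < 13.23 → outlier.
27.76 > 25.97 → outlier.
All remaining values lie within [13.23, 25.97].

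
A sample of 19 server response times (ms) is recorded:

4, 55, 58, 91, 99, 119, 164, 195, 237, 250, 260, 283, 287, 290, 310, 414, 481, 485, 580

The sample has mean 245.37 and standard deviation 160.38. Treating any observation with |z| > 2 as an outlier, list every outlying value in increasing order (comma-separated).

Cutoffs at x̄ ± 2s: 245.37 ± 2·160.38 = [-75.39, 566.13].
580: z = 2.09, |z| > 2 → outlier.
Every other value lies within [-75.39, 566.13].

580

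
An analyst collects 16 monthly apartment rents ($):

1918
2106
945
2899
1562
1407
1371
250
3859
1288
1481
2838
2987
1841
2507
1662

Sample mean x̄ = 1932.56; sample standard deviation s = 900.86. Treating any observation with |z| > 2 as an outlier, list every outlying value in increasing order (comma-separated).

3859

Cutoffs at x̄ ± 2s: 1932.56 ± 2·900.86 = [130.84, 3734.28].
3859: z = 2.14, |z| > 2 → outlier.
Every other value lies within [130.84, 3734.28].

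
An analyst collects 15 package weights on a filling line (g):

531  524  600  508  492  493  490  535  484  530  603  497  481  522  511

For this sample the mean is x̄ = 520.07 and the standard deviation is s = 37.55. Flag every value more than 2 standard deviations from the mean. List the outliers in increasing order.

Cutoffs at x̄ ± 2s: 520.07 ± 2·37.55 = [444.97, 595.17].
600: z = 2.13, |z| > 2 → outlier.
603: z = 2.21, |z| > 2 → outlier.
Every other value lies within [444.97, 595.17].

600, 603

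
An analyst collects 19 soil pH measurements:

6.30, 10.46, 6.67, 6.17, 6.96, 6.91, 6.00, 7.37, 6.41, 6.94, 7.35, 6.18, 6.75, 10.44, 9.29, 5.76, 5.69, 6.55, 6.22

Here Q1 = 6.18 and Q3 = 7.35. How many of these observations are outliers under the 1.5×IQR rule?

3

IQR = 1.17; fences at 6.18 − 1.755 = 4.425 and 7.35 + 1.755 = 9.105.
Outside the cutoffs: 9.29, 10.44, 10.46.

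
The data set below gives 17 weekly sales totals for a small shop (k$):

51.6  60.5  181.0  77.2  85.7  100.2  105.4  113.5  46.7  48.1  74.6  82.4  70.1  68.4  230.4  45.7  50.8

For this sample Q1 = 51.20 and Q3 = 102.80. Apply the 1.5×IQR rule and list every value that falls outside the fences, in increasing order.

181.0, 230.4

IQR = Q3 − Q1 = 102.80 − 51.20 = 51.60.
Lower fence = Q1 − 1.5·IQR = 51.20 − 77.40 = -26.20.
Upper fence = Q3 + 1.5·IQR = 102.80 + 77.40 = 180.20.
181.0 > 180.20 → outlier.
230.4 > 180.20 → outlier.
All remaining values lie within [-26.20, 180.20].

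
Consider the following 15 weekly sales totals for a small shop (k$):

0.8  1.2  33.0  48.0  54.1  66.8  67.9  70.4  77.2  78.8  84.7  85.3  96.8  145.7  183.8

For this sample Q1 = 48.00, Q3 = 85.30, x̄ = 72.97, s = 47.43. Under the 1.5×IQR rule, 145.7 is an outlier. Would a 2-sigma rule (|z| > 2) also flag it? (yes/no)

no

z = (145.7 − 72.97) / 47.43 = 1.53.
|z| = 1.53 ≤ 2.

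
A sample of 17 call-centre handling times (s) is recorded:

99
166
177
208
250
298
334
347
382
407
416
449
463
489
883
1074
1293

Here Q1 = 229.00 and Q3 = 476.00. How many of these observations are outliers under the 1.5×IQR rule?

3

IQR = 247.00; fences at 229.00 − 370.50 = -141.50 and 476.00 + 370.50 = 846.50.
Outside the cutoffs: 883, 1074, 1293.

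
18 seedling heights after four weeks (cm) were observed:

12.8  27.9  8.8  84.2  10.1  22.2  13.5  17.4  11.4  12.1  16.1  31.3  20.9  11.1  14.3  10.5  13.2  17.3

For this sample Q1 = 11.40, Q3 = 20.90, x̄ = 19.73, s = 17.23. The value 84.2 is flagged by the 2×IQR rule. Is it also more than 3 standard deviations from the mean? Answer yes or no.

yes

z = (84.2 − 19.73) / 17.23 = 3.74.
|z| = 3.74 > 3.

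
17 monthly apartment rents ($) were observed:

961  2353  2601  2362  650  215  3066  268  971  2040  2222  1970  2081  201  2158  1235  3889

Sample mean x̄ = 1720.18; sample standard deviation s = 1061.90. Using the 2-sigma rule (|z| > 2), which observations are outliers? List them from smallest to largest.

Cutoffs at x̄ ± 2s: 1720.18 ± 2·1061.90 = [-403.62, 3843.98].
3889: z = 2.04, |z| > 2 → outlier.
Every other value lies within [-403.62, 3843.98].

3889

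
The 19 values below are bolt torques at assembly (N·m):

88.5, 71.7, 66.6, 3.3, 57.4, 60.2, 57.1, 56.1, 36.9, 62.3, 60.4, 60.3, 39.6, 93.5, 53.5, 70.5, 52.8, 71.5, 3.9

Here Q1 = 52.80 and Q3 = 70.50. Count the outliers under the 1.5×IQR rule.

2

IQR = 17.70; fences at 52.80 − 26.55 = 26.25 and 70.50 + 26.55 = 97.05.
Outside the cutoffs: 3.3, 3.9.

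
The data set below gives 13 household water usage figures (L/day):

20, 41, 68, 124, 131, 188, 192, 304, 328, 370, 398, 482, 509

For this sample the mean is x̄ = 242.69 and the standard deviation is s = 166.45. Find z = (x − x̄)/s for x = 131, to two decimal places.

-0.67

z = (131 − 242.69) / 166.45 = -0.67.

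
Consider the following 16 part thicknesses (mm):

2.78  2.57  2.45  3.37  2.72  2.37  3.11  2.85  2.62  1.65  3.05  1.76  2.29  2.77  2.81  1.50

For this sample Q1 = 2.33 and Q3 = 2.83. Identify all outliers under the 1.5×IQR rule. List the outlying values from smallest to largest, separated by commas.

IQR = Q3 − Q1 = 2.83 − 2.33 = 0.50.
Lower fence = Q1 − 1.5·IQR = 2.33 − 0.75 = 1.58.
Upper fence = Q3 + 1.5·IQR = 2.83 + 0.75 = 3.58.
1.50 < 1.58 → outlier.
All remaining values lie within [1.58, 3.58].

1.50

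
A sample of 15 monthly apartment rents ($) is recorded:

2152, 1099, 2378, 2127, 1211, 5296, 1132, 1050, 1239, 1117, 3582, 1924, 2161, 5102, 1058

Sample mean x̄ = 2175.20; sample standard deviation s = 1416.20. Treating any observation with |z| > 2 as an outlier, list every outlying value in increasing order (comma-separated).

Cutoffs at x̄ ± 2s: 2175.20 ± 2·1416.20 = [-657.20, 5007.60].
5102: z = 2.07, |z| > 2 → outlier.
5296: z = 2.20, |z| > 2 → outlier.
Every other value lies within [-657.20, 5007.60].

5102, 5296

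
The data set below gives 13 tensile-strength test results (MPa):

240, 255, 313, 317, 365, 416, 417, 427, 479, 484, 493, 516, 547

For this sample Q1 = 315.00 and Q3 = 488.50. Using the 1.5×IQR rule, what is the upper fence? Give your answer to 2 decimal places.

IQR = Q3 − Q1 = 488.50 − 315.00 = 173.50.
Lower fence = Q1 − 1.5·IQR = 315.00 − 260.25 = 54.75.
Upper fence = Q3 + 1.5·IQR = 488.50 + 260.25 = 748.75.

748.75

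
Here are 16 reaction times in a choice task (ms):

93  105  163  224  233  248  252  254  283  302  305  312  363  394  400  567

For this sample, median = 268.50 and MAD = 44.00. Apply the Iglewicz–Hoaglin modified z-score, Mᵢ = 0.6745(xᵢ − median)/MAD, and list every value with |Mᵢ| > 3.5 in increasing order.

567

|Mᵢ| > 3.5 ⇔ |xᵢ − 268.50| > 3.5·44.00/0.6745 = 228.32.
So outliers lie outside [40.18, 496.82].
567: M = 4.58 → outlier.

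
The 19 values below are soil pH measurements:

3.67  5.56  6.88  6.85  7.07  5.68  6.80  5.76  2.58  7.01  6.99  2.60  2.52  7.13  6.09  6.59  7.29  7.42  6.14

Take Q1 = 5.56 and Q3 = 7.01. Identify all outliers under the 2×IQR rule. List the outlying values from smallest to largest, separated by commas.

2.52, 2.58, 2.60

IQR = Q3 − Q1 = 7.01 − 5.56 = 1.45.
Lower fence = Q1 − 2·IQR = 5.56 − 2.90 = 2.66.
Upper fence = Q3 + 2·IQR = 7.01 + 2.90 = 9.91.
2.52 < 2.66 → outlier.
2.58 < 2.66 → outlier.
2.60 < 2.66 → outlier.
All remaining values lie within [2.66, 9.91].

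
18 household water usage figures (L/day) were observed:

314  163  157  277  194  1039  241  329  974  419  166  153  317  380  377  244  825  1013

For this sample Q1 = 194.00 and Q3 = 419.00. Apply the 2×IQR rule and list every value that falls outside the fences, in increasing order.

IQR = Q3 − Q1 = 419.00 − 194.00 = 225.00.
Lower fence = Q1 − 2·IQR = 194.00 − 450.00 = -256.00.
Upper fence = Q3 + 2·IQR = 419.00 + 450.00 = 869.00.
974 > 869.00 → outlier.
1013 > 869.00 → outlier.
1039 > 869.00 → outlier.
All remaining values lie within [-256.00, 869.00].

974, 1013, 1039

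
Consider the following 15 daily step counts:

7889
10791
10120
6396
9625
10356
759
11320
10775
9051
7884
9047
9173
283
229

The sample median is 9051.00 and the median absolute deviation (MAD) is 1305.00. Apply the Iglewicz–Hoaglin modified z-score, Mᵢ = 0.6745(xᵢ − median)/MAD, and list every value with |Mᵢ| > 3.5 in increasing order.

|Mᵢ| > 3.5 ⇔ |xᵢ − 9051.00| > 3.5·1305.00/0.6745 = 6771.68.
So outliers lie outside [2279.32, 15822.68].
229: M = -4.56 → outlier.
283: M = -4.53 → outlier.
759: M = -4.29 → outlier.

229, 283, 759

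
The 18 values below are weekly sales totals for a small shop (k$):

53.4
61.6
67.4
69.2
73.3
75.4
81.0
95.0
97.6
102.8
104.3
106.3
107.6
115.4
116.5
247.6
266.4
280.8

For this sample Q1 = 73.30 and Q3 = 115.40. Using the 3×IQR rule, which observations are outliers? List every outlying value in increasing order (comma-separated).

247.6, 266.4, 280.8

IQR = Q3 − Q1 = 115.40 − 73.30 = 42.10.
Lower fence = Q1 − 3·IQR = 73.30 − 126.30 = -53.00.
Upper fence = Q3 + 3·IQR = 115.40 + 126.30 = 241.70.
247.6 > 241.70 → outlier.
266.4 > 241.70 → outlier.
280.8 > 241.70 → outlier.
All remaining values lie within [-53.00, 241.70].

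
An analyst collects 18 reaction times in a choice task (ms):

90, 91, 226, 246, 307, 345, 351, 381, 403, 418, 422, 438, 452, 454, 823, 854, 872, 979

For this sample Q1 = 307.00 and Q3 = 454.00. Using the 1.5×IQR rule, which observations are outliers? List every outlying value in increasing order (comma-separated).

IQR = Q3 − Q1 = 454.00 − 307.00 = 147.00.
Lower fence = Q1 − 1.5·IQR = 307.00 − 220.50 = 86.50.
Upper fence = Q3 + 1.5·IQR = 454.00 + 220.50 = 674.50.
823 > 674.50 → outlier.
854 > 674.50 → outlier.
872 > 674.50 → outlier.
979 > 674.50 → outlier.
All remaining values lie within [86.50, 674.50].

823, 854, 872, 979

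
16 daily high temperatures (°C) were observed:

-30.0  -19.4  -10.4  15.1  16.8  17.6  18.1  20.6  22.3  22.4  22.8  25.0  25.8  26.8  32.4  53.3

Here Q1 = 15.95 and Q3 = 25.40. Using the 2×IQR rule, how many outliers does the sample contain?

IQR = 9.45; fences at 15.95 − 18.90 = -2.95 and 25.40 + 18.90 = 44.30.
Outside the cutoffs: -30.0, -19.4, -10.4, 53.3.

4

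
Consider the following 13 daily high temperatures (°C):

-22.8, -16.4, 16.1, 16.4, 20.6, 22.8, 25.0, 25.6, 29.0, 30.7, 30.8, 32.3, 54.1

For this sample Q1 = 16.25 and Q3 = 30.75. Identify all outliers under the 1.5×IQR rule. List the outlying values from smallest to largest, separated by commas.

IQR = Q3 − Q1 = 30.75 − 16.25 = 14.50.
Lower fence = Q1 − 1.5·IQR = 16.25 − 21.75 = -5.50.
Upper fence = Q3 + 1.5·IQR = 30.75 + 21.75 = 52.50.
-22.8 < -5.50 → outlier.
-16.4 < -5.50 → outlier.
54.1 > 52.50 → outlier.
All remaining values lie within [-5.50, 52.50].

-22.8, -16.4, 54.1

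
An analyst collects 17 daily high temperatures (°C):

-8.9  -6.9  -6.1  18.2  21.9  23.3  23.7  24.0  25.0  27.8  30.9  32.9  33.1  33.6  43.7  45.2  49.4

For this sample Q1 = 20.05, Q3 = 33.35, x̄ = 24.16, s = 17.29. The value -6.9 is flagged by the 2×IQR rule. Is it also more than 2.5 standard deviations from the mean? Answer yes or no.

no

z = (-6.9 − 24.16) / 17.29 = -1.80.
|z| = 1.80 ≤ 2.5.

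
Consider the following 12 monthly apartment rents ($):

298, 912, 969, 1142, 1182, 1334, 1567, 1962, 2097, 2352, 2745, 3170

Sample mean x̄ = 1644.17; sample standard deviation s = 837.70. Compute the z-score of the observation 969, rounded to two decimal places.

-0.81

z = (969 − 1644.17) / 837.70 = -0.81.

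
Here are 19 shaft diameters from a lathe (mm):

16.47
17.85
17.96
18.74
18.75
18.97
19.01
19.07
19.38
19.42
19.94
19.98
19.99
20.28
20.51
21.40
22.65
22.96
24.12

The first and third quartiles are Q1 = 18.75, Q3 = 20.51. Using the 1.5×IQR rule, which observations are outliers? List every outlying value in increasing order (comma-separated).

IQR = Q3 − Q1 = 20.51 − 18.75 = 1.76.
Lower fence = Q1 − 1.5·IQR = 18.75 − 2.64 = 16.11.
Upper fence = Q3 + 1.5·IQR = 20.51 + 2.64 = 23.15.
24.12 > 23.15 → outlier.
All remaining values lie within [16.11, 23.15].

24.12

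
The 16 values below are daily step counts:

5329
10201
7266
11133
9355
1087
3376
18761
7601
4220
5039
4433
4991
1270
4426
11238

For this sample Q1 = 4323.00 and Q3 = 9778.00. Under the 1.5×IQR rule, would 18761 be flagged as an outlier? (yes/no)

yes

IQR = Q3 − Q1 = 9778.00 − 4323.00 = 5455.00.
Lower fence = Q1 − 1.5·IQR = 4323.00 − 8182.50 = -3859.50.
Upper fence = Q3 + 1.5·IQR = 9778.00 + 8182.50 = 17960.50.
18761 lies above the upper fence.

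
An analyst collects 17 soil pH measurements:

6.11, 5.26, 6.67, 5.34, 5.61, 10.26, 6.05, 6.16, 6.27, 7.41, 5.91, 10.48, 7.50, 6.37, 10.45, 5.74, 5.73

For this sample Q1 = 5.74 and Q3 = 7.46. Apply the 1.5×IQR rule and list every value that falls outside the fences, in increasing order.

10.26, 10.45, 10.48

IQR = Q3 − Q1 = 7.46 − 5.74 = 1.72.
Lower fence = Q1 − 1.5·IQR = 5.74 − 2.58 = 3.16.
Upper fence = Q3 + 1.5·IQR = 7.46 + 2.58 = 10.04.
10.26 > 10.04 → outlier.
10.45 > 10.04 → outlier.
10.48 > 10.04 → outlier.
All remaining values lie within [3.16, 10.04].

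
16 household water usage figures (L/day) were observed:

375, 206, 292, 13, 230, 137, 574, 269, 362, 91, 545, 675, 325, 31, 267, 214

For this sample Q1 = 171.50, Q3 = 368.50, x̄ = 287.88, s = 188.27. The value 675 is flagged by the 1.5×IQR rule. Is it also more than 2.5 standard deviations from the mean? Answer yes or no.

no

z = (675 − 287.88) / 188.27 = 2.06.
|z| = 2.06 ≤ 2.5.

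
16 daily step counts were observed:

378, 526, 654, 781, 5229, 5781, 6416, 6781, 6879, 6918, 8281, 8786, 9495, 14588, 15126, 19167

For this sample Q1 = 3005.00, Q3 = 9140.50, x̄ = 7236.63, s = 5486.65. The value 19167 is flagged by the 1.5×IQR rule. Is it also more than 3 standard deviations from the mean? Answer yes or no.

no

z = (19167 − 7236.63) / 5486.65 = 2.17.
|z| = 2.17 ≤ 3.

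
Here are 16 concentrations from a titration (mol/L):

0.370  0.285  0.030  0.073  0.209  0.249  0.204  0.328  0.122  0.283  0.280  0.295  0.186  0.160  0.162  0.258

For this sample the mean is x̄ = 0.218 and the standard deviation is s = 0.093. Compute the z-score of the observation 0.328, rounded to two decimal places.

z = (0.328 − 0.218) / 0.093 = 1.18.

1.18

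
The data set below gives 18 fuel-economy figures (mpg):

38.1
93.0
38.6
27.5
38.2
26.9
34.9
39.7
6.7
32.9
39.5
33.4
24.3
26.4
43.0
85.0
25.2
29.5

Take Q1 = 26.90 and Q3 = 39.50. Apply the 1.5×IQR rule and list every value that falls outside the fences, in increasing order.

IQR = Q3 − Q1 = 39.50 − 26.90 = 12.60.
Lower fence = Q1 − 1.5·IQR = 26.90 − 18.90 = 8.00.
Upper fence = Q3 + 1.5·IQR = 39.50 + 18.90 = 58.40.
6.7 < 8.00 → outlier.
85.0 > 58.40 → outlier.
93.0 > 58.40 → outlier.
All remaining values lie within [8.00, 58.40].

6.7, 85.0, 93.0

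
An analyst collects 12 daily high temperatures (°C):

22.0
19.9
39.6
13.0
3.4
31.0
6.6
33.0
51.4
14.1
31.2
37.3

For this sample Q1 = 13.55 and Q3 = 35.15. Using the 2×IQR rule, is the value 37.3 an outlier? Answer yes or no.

IQR = Q3 − Q1 = 35.15 − 13.55 = 21.60.
Lower fence = Q1 − 2·IQR = 13.55 − 43.20 = -29.65.
Upper fence = Q3 + 2·IQR = 35.15 + 43.20 = 78.35.
37.3 lies within [-29.65, 78.35].

no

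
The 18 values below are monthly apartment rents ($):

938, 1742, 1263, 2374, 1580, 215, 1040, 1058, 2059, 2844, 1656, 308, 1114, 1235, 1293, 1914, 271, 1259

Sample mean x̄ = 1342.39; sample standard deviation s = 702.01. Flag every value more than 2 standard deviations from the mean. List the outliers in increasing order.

Cutoffs at x̄ ± 2s: 1342.39 ± 2·702.01 = [-61.63, 2746.41].
2844: z = 2.14, |z| > 2 → outlier.
Every other value lies within [-61.63, 2746.41].

2844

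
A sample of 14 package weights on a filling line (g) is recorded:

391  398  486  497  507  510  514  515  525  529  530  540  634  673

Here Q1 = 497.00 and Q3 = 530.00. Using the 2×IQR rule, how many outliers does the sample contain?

4

IQR = 33.00; fences at 497.00 − 66.00 = 431.00 and 530.00 + 66.00 = 596.00.
Outside the cutoffs: 391, 398, 634, 673.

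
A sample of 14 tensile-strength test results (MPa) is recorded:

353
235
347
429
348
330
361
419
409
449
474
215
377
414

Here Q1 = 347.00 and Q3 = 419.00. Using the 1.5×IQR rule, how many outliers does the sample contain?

IQR = 72.00; fences at 347.00 − 108.00 = 239.00 and 419.00 + 108.00 = 527.00.
Outside the cutoffs: 215, 235.

2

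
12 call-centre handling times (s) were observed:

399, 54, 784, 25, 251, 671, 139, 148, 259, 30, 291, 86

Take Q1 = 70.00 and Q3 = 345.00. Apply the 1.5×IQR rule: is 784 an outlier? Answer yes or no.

yes

IQR = Q3 − Q1 = 345.00 − 70.00 = 275.00.
Lower fence = Q1 − 1.5·IQR = 70.00 − 412.50 = -342.50.
Upper fence = Q3 + 1.5·IQR = 345.00 + 412.50 = 757.50.
784 lies above the upper fence.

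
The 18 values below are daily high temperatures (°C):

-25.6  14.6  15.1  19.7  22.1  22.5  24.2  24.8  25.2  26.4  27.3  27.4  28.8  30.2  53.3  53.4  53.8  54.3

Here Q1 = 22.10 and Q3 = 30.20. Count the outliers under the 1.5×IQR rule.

5

IQR = 8.10; fences at 22.10 − 12.15 = 9.95 and 30.20 + 12.15 = 42.35.
Outside the cutoffs: -25.6, 53.3, 53.4, 53.8, 54.3.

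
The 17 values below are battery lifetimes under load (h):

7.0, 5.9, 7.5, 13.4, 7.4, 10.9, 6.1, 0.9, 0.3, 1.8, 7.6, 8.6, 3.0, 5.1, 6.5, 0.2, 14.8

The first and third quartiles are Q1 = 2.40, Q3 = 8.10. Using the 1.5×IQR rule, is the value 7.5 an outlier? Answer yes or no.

IQR = Q3 − Q1 = 8.10 − 2.40 = 5.70.
Lower fence = Q1 − 1.5·IQR = 2.40 − 8.55 = -6.15.
Upper fence = Q3 + 1.5·IQR = 8.10 + 8.55 = 16.65.
7.5 lies within [-6.15, 16.65].

no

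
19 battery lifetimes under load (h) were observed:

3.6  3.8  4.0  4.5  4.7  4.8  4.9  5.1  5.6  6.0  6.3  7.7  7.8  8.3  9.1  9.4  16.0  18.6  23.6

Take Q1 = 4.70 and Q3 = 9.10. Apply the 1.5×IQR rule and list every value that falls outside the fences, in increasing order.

IQR = Q3 − Q1 = 9.10 − 4.70 = 4.40.
Lower fence = Q1 − 1.5·IQR = 4.70 − 6.60 = -1.90.
Upper fence = Q3 + 1.5·IQR = 9.10 + 6.60 = 15.70.
16.0 > 15.70 → outlier.
18.6 > 15.70 → outlier.
23.6 > 15.70 → outlier.
All remaining values lie within [-1.90, 15.70].

16.0, 18.6, 23.6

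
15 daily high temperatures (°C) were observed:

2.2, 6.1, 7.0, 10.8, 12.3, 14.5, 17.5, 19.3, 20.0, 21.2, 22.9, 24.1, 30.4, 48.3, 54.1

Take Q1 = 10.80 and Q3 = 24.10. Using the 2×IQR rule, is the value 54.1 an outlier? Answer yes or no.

IQR = Q3 − Q1 = 24.10 − 10.80 = 13.30.
Lower fence = Q1 − 2·IQR = 10.80 − 26.60 = -15.80.
Upper fence = Q3 + 2·IQR = 24.10 + 26.60 = 50.70.
54.1 lies above the upper fence.

yes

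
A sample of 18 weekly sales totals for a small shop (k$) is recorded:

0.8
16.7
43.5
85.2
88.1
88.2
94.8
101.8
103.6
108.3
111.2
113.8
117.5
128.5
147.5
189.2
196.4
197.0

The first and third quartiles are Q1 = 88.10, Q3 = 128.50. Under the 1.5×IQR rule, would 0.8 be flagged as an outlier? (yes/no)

IQR = Q3 − Q1 = 128.50 − 88.10 = 40.40.
Lower fence = Q1 − 1.5·IQR = 88.10 − 60.60 = 27.50.
Upper fence = Q3 + 1.5·IQR = 128.50 + 60.60 = 189.10.
0.8 lies below the lower fence.

yes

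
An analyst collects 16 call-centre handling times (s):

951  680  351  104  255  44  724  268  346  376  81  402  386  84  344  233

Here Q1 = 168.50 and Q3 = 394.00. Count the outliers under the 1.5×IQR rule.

1

IQR = 225.50; fences at 168.50 − 338.25 = -169.75 and 394.00 + 338.25 = 732.25.
Outside the cutoffs: 951.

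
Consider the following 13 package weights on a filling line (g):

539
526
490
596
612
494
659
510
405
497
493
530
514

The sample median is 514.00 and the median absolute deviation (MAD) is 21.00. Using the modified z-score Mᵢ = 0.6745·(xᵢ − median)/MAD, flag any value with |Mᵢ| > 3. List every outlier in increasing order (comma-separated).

405, 612, 659

|Mᵢ| > 3 ⇔ |xᵢ − 514.00| > 3·21.00/0.6745 = 93.40.
So outliers lie outside [420.60, 607.40].
405: M = -3.50 → outlier.
612: M = 3.15 → outlier.
659: M = 4.66 → outlier.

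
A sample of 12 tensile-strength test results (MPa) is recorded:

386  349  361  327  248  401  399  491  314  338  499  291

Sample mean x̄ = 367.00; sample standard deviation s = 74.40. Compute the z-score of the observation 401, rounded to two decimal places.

0.46

z = (401 − 367.00) / 74.40 = 0.46.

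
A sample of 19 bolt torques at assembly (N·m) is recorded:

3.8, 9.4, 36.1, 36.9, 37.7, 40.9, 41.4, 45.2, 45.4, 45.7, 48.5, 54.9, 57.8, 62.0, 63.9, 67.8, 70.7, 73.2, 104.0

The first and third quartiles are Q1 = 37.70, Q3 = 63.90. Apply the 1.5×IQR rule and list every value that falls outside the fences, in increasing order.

104.0

IQR = Q3 − Q1 = 63.90 − 37.70 = 26.20.
Lower fence = Q1 − 1.5·IQR = 37.70 − 39.30 = -1.60.
Upper fence = Q3 + 1.5·IQR = 63.90 + 39.30 = 103.20.
104.0 > 103.20 → outlier.
All remaining values lie within [-1.60, 103.20].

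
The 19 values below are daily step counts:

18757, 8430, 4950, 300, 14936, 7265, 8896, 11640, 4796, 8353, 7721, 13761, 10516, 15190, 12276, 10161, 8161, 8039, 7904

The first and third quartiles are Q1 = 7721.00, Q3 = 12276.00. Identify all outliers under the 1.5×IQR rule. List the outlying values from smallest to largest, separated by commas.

300

IQR = Q3 − Q1 = 12276.00 − 7721.00 = 4555.00.
Lower fence = Q1 − 1.5·IQR = 7721.00 − 6832.50 = 888.50.
Upper fence = Q3 + 1.5·IQR = 12276.00 + 6832.50 = 19108.50.
300 < 888.50 → outlier.
All remaining values lie within [888.50, 19108.50].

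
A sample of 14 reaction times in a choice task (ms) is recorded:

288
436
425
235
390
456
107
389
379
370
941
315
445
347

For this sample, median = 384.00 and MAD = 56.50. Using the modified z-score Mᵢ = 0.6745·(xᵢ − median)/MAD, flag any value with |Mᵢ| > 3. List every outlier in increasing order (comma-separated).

107, 941

|Mᵢ| > 3 ⇔ |xᵢ − 384.00| > 3·56.50/0.6745 = 251.30.
So outliers lie outside [132.70, 635.30].
107: M = -3.31 → outlier.
941: M = 6.65 → outlier.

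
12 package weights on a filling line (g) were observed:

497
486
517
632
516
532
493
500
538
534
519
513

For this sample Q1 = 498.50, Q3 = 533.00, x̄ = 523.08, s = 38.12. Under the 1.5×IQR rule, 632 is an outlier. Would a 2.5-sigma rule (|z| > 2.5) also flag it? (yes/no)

z = (632 − 523.08) / 38.12 = 2.86.
|z| = 2.86 > 2.5.

yes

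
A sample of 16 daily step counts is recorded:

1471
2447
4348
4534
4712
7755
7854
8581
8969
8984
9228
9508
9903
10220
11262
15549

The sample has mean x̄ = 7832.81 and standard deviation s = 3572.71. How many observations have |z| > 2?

Cutoffs: x̄ ± 2s = [687.39, 14978.23].
Outside the cutoffs: 15549.

1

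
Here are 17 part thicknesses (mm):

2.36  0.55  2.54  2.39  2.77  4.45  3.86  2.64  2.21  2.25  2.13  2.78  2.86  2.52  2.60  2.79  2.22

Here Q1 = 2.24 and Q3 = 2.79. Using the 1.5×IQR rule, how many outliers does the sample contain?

IQR = 0.55; fences at 2.24 − 0.825 = 1.415 and 2.79 + 0.825 = 3.615.
Outside the cutoffs: 0.55, 3.86, 4.45.

3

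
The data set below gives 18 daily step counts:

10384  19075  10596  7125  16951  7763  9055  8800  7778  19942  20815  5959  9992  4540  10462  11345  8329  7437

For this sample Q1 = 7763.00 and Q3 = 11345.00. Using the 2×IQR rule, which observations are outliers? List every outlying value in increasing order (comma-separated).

IQR = Q3 − Q1 = 11345.00 − 7763.00 = 3582.00.
Lower fence = Q1 − 2·IQR = 7763.00 − 7164.00 = 599.00.
Upper fence = Q3 + 2·IQR = 11345.00 + 7164.00 = 18509.00.
19075 > 18509.00 → outlier.
19942 > 18509.00 → outlier.
20815 > 18509.00 → outlier.
All remaining values lie within [599.00, 18509.00].

19075, 19942, 20815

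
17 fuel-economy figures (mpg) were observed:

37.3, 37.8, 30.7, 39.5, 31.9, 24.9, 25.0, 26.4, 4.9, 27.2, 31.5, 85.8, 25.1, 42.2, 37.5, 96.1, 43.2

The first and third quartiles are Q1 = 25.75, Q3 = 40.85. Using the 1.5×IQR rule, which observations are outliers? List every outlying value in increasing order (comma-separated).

85.8, 96.1

IQR = Q3 − Q1 = 40.85 − 25.75 = 15.10.
Lower fence = Q1 − 1.5·IQR = 25.75 − 22.65 = 3.10.
Upper fence = Q3 + 1.5·IQR = 40.85 + 22.65 = 63.50.
85.8 > 63.50 → outlier.
96.1 > 63.50 → outlier.
All remaining values lie within [3.10, 63.50].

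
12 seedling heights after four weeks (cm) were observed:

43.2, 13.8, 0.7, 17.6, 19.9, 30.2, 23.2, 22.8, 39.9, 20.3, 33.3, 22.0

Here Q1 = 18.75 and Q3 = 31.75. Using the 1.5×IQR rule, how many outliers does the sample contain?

0

IQR = 13.00; fences at 18.75 − 19.50 = -0.75 and 31.75 + 19.50 = 51.25.
Every value lies within the cutoffs.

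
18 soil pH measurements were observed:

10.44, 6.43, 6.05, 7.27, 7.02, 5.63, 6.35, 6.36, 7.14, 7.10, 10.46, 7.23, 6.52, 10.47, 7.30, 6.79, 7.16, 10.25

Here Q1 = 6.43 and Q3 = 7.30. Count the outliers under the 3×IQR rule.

4

IQR = 0.87; fences at 6.43 − 2.61 = 3.82 and 7.30 + 2.61 = 9.91.
Outside the cutoffs: 10.25, 10.44, 10.46, 10.47.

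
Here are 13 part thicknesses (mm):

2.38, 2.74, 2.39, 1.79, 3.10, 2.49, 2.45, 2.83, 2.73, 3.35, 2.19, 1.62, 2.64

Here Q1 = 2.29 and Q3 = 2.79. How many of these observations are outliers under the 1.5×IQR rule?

IQR = 0.50; fences at 2.29 − 0.75 = 1.54 and 2.79 + 0.75 = 3.54.
Every value lies within the cutoffs.

0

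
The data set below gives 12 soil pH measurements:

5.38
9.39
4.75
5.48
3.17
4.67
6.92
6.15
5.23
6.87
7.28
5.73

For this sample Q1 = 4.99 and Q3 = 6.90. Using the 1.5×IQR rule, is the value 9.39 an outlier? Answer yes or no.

no

IQR = Q3 − Q1 = 6.90 − 4.99 = 1.91.
Lower fence = Q1 − 1.5·IQR = 4.99 − 2.865 = 2.125.
Upper fence = Q3 + 1.5·IQR = 6.90 + 2.865 = 9.765.
9.39 lies within [2.125, 9.765].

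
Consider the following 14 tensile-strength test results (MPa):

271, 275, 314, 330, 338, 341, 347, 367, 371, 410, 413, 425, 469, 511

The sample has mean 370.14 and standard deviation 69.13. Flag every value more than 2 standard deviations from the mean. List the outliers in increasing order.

Cutoffs at x̄ ± 2s: 370.14 ± 2·69.13 = [231.88, 508.40].
511: z = 2.04, |z| > 2 → outlier.
Every other value lies within [231.88, 508.40].

511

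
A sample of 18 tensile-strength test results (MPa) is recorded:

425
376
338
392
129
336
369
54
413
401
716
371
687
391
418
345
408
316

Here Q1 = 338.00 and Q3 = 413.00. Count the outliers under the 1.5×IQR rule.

4

IQR = 75.00; fences at 338.00 − 112.50 = 225.50 and 413.00 + 112.50 = 525.50.
Outside the cutoffs: 54, 129, 687, 716.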